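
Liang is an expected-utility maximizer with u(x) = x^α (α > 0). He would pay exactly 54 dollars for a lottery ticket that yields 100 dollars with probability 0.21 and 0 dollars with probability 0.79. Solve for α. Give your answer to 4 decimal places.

α ≈ 2.5328

Since u(0) = 0, the lottery's EU is 0.21·100^α.
Setting u(54) equal to that: 54^α = 0.21·100^α ⇒ (54/100)^α = 0.21.
Take logs: α = ln 0.21 / ln(54/100) ≈ 2.532754.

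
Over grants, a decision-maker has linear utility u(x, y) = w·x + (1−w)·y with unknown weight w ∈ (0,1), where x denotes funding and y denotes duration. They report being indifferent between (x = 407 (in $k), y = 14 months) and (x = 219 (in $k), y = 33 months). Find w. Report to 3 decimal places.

Equating utilities: w·407 + (1−w)·14 = w·219 + (1−w)·33.
Collecting terms: w·188 = (1−w)·19.
So w/(1−w) = 19/188 = 0.1011, giving w = 19/(188+19) = 0.092.

w = 0.092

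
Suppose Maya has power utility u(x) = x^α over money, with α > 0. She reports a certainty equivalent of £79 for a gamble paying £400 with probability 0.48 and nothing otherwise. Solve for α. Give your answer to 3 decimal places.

α ≈ 0.453

The lottery's expected utility is 0.48·u(400) + 0.52·u(0) = 0.48·400^α (since u(0) = 0 for α > 0).
Setting u(79) equal to that: 79^α = 0.48·400^α ⇒ (79/400)^α = 0.48.
Take logs: α = ln 0.48 / ln(79/400) ≈ 0.45250.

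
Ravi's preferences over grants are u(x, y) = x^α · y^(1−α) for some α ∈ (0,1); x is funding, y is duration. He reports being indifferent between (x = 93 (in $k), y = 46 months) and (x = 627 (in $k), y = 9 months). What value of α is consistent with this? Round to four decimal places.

Set the two utilities equal: 93^α·46^(1−α) = 627^α·9^(1−α).
Taking logs: α·ln 93 + (1−α)·ln 46 = α·ln 627 + (1−α)·ln 9, i.e. α·-1.9083470 = (1−α)·-1.6314168.
With A = -1.9083470 and B = -1.6314168: α·A = (1−α)·B, so α = B/(A+B) = -1.6314168/-3.5397638 ≈ 0.4609.

α ≈ 0.4609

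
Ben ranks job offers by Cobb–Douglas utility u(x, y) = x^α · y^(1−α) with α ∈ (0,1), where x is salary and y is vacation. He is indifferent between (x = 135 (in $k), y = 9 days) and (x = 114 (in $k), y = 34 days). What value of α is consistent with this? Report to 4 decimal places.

Indifference: 135^α · 9^(1−α) = 114^α · 34^(1−α).
Rearrange to (135/114)^α = (34/9)^(1−α) and take logs: α·0.1690763 = (1−α)·1.3291359.
Thus α·(1.4982122) = 1.3291359, so α = 1.3291359/1.4982122 ≈ 0.8871.

α ≈ 0.8871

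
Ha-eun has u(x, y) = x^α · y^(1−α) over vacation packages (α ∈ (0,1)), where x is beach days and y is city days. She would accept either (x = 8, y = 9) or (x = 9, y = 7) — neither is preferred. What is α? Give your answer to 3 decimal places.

α ≈ 0.681

The Cobb–Douglas utilities coincide, so 8^α·9^(1−α) = 9^α·7^(1−α).
Rearrange to (8/9)^α = (7/9)^(1−α) and take logs: α·-0.117783 = (1−α)·-0.251314.
Thus α·(-0.369097) = -0.251314, so α = -0.251314/-0.369097 ≈ 0.681.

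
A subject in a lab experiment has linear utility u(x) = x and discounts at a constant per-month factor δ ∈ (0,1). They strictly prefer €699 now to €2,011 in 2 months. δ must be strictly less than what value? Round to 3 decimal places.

Comparing present values: 699 > δ^2·2011.
Dividing by 2011: δ^2 < 0.34759. Both sides are positive, so the square root keeps the direction.
δ < 0.34759^(1/2) = 0.590.

δ < 0.590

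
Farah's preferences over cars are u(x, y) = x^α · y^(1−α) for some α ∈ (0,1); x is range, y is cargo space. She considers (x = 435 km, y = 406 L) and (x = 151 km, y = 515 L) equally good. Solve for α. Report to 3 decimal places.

Indifference: 435^α · 406^(1−α) = 151^α · 515^(1−α).
Rearrange to (435/151)^α = (515/406)^(1−α) and take logs: α·1.058066 = (1−α)·0.237814.
Thus α·(1.295880) = 0.237814, so α = 0.237814/1.295880 ≈ 0.184.

α ≈ 0.184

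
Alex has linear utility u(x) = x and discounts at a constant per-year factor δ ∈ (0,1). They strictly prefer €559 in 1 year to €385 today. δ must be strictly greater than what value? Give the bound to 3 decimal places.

Under u(x) = x this choice says 385 < δ·559.
So δ > 385/559 = 0.68873.

δ > 0.689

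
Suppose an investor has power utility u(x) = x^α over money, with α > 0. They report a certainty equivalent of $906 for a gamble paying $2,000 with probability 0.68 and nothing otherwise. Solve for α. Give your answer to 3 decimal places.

α ≈ 0.487

EU(lottery) = 0.68·2000^α + 0.32·0 = 0.68·2000^α.
Equating: 906^α = 0.68·2000^α, i.e. 0.4530^α = 0.68.
Taking logs: α·ln(906/2000) = ln(0.68), so α = -0.385662 / -0.791863 ≈ 0.487.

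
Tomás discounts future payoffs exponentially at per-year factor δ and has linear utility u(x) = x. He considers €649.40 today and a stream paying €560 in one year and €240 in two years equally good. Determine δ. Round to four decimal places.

Present value of the stream is 560·δ + 240·δ². Indifference gives 560δ + 240δ² = 649.40.
That is, 240δ² + 560δ − 649.40 = 0, a quadratic in δ.
By the quadratic formula (taking the positive root), δ = (−560 + √937024.00) / 480 ≈ 0.8500.

δ ≈ 0.8500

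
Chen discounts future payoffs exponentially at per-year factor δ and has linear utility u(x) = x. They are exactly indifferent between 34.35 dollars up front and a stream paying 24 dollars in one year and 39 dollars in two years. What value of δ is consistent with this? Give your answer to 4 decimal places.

δ ≈ 0.6800

The stream is worth 24δ + 39δ² today, so 24δ + 39δ² = 34.35.
Rearranged: 39δ² + 24δ − 34.35 = 0.
δ = (−24 + √(24² + 4·39·34.35)) / (2·39) = (−24 + √5934.60) / 78 ≈ 0.6800.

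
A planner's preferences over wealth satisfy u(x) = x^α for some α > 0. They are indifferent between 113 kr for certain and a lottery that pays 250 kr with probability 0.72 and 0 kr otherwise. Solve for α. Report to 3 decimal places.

Since u(0) = 0, the lottery's EU is 0.72·250^α.
Equating: 113^α = 0.72·250^α, i.e. 0.4520^α = 0.72.
α = ln(0.72) / ln(113/250) = -0.328504/-0.794073 ≈ 0.414.

α ≈ 0.414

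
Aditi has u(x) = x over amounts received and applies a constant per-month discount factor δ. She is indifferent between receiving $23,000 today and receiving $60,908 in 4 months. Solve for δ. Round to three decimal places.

Equating discounted utilities: u(23000) = δ^4·u(60908) ⇒ δ^4 = u(23000)/u(60908).
With u(x) = x: δ^4 = 23000/60908 = 0.37762.
Taking the 4th root: δ = 0.37762^(1/4) ≈ 0.784.

δ ≈ 0.784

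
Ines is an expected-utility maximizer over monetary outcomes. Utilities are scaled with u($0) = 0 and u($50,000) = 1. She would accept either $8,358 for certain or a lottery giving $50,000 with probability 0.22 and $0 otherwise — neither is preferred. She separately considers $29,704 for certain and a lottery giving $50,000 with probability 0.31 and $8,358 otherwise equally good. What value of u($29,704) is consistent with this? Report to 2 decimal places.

0.46

The first gamble pins u($8,358): it must equal 0.22·1 + 0.78·0 = 0.22.
Chaining: u($29,704) = 0.31·1.00 + 0.69·0.22 = 0.4618.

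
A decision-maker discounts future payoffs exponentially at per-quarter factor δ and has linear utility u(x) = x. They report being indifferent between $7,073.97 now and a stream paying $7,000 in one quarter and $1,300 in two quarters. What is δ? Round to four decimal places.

Equating present values: 7073.97 = 7000δ + 1300δ².
So 1300δ² + 7000δ − 7073.97 = 0.
The positive root is δ = [−7000 + √(7000² + 4·1300·7073.97)] / (2·1300) = (−7000 + 9262.000)/2600 ≈ 0.8700.

δ ≈ 0.8700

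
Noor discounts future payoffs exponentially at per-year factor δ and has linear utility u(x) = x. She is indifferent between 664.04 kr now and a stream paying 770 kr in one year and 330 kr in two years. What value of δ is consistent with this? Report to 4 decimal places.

Present value of the stream is 770·δ + 330·δ². Indifference gives 770δ + 330δ² = 664.04.
That is, 330δ² + 770δ − 664.04 = 0, a quadratic in δ.
The positive root is δ = [−770 + √(770² + 4·330·664.04)] / (2·330) = (−770 + 1212.202)/660 ≈ 0.6700.

δ ≈ 0.6700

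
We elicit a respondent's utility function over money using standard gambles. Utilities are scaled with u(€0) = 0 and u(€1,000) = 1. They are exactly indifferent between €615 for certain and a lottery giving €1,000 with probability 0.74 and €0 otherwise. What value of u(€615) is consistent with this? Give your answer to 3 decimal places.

By the standard-gamble method, u(€615) is just the indifference probability on the best outcome: 0.74.

0.740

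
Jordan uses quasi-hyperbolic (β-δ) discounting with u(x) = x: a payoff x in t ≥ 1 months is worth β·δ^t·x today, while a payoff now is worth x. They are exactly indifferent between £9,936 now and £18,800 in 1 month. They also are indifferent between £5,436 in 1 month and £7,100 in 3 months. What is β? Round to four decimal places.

Both payoffs in the second observation are in the future, so β drops out: δ^1·5436 = δ^3·7100 ⇒ δ^2 = 5436/7100 = 0.76563, so δ = 0.87501.
Substituting δ into 9936 = β·δ·18800: β = 9936/(16450.095) ≈ 0.6040.

β ≈ 0.6040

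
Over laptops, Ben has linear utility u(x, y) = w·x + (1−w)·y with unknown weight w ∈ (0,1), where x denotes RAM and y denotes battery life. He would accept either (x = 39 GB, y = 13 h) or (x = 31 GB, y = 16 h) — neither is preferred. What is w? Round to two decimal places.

w = 0.27

Indifference: w·39 + (1−w)·13 = w·31 + (1−w)·16.
Rearranging, 8·w − 3·(1−w) = 0.
So w/(1−w) = 3/8 = 0.3750, giving w = 3/(8+3) = 0.27.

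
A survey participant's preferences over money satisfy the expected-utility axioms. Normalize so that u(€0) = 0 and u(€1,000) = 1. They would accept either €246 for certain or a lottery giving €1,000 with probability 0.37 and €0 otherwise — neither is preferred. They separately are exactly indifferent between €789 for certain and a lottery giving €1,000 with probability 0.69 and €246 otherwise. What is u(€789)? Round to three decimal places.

0.805

First, u(€246) = 0.37·u(€1,000) + 0.63·u(€0) = 0.37.
Then u(€789) = 0.69·u(€1,000) + 0.31·u(€246) = 0.69·1.00 + 0.31·0.37 = 0.8047.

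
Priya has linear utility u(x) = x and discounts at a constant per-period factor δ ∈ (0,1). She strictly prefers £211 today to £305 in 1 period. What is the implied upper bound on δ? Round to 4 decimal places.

δ < 0.6918

The preference means 211 > δ·305.
So δ < 211/305 = 0.69180.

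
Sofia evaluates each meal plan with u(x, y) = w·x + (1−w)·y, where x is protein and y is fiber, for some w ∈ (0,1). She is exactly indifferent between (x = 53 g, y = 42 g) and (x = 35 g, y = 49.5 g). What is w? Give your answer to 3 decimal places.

w = 0.294

Indifference: w·53 + (1−w)·42 = w·35 + (1−w)·49.5.
Collecting terms: w·18 = (1−w)·7.5.
The marginal rate of substitution is 7.5/18, so w = 7.5/(18+7.5) = 0.294.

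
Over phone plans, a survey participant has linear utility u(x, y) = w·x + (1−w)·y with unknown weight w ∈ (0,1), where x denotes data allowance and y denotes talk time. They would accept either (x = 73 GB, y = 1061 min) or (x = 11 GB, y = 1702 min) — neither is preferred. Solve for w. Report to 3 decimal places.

w = 0.912

Equating utilities: w·73 + (1−w)·1061 = w·11 + (1−w)·1702.
w·(73−11) = (1−w)·(1702−1061), i.e. w·62 = (1−w)·641.
Hence w = 641/(62+641) = 641/703 = 0.912.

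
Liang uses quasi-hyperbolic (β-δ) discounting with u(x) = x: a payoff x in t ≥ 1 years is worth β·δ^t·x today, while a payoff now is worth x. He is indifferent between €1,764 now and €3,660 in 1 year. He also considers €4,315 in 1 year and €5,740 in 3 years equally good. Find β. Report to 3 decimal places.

β ≈ 0.556

From the later pair, β·δ^1·4315 = β·δ^3·5740; dividing through, δ^2 = 4315/5740 = 0.75174, so δ = 0.86703.
The first indifference: 1764 = β·δ·3660, so β = 1764/(δ·3660) = 1764/(0.86703·3660) ≈ 0.556.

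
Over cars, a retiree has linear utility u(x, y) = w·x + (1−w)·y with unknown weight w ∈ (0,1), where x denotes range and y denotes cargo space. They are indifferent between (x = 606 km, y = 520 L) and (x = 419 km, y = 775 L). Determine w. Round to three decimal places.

Equating utilities: w·606 + (1−w)·520 = w·419 + (1−w)·775.
w·(606−419) = (1−w)·(775−520), i.e. w·187 = (1−w)·255.
So w/(1−w) = 255/187 = 1.3636, giving w = 255/(187+255) = 0.577.

w = 0.577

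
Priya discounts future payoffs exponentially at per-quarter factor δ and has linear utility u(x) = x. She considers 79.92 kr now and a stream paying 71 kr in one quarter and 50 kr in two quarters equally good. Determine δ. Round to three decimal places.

Equating present values: 79.92 = 71δ + 50δ².
So 50δ² + 71δ − 79.92 = 0.
The positive root is δ = [−71 + √(71² + 4·50·79.92)] / (2·50) = (−71 + 145.000)/100 ≈ 0.740.

δ ≈ 0.740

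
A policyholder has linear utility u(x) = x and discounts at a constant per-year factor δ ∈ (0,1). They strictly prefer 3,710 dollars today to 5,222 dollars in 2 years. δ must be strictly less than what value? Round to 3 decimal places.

δ < 0.843

Under u(x) = x this choice says 3710 > δ^2·5222.
Hence δ^2 < 3710/5222 = 0.71046, and x ↦ x^(1/2) is increasing on (0,∞).
δ < (3710/5222)^(1/2) ≈ 0.843.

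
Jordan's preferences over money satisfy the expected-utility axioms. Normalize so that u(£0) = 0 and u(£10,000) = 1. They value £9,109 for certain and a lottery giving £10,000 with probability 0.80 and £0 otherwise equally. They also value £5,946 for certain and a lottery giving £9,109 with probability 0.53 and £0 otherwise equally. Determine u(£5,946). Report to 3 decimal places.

0.424

From the first indifference, u(£9,109) = 0.80·u(£10,000) + 0.20·u(£0) = 0.80·1 + 0.20·0 = 0.80.
Then u(£5,946) = 0.53·u(£9,109) + 0.47·u(£0) = 0.53·0.80 + 0.47·0.00 = 0.4240.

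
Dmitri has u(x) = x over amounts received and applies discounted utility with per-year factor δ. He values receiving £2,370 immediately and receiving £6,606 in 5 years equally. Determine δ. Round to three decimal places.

δ ≈ 0.815

The payoff in 5 years is discounted by δ^5, so u(2370) = δ^5·u(6606) and δ^5 = u(2370)/u(6606).
With u(x) = x: δ^5 = 2370/6606 = 0.35876.
So δ = 0.35876^(1/5) ≈ 0.815.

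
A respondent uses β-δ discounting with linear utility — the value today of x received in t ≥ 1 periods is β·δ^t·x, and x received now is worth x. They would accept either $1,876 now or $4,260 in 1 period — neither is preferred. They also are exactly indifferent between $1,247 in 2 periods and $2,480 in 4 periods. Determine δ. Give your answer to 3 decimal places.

The second indifference involves only future payoffs, so β cancels: β·δ^2·1247 = β·δ^4·2480, giving δ^2 = 1247/2480 = 0.50282, so δ = 0.70910.

δ ≈ 0.709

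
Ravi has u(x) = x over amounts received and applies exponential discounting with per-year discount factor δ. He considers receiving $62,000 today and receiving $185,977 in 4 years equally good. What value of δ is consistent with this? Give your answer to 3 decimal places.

The payoff in 4 years is discounted by δ^4, so u(62000) = δ^4·u(185977) and δ^4 = u(62000)/u(185977).
With u(x) = x: δ^4 = 62000/185977 = 0.33337.
Hence δ = (0.33337)^(1/4) = 0.75986.

δ ≈ 0.760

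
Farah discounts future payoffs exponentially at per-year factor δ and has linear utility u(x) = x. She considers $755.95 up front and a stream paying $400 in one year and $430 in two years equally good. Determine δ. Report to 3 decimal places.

δ ≈ 0.940

Present value of the stream is 400·δ + 430·δ². Indifference gives 400δ + 430δ² = 755.95.
That is, 430δ² + 400δ − 755.95 = 0, a quadratic in δ.
By the quadratic formula (taking the positive root), δ = (−400 + √1460234.00) / 860 ≈ 0.940.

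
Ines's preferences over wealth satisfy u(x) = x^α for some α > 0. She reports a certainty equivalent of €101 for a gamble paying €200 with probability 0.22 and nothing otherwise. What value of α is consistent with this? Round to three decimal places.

Since u(0) = 0, the lottery's EU is 0.22·200^α.
Setting u(101) equal to that: 101^α = 0.22·200^α ⇒ (101/200)^α = 0.22.
Take logs: α = ln 0.22 / ln(101/200) ≈ 2.21624.

α ≈ 2.216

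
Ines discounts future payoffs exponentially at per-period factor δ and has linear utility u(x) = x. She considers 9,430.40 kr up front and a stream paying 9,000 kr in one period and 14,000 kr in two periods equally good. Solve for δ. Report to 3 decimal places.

Equating present values: 9430.40 = 9000δ + 14000δ².
That is, 14000δ² + 9000δ − 9430.40 = 0, a quadratic in δ.
δ = (−9000 + √(9000² + 4·14000·9430.40)) / (2·14000) = (−9000 + √609102400.00) / 28000 ≈ 0.560.

δ ≈ 0.560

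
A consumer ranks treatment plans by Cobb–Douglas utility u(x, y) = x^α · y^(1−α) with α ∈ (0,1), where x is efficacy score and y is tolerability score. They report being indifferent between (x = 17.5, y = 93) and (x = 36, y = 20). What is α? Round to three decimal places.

α ≈ 0.681

The Cobb–Douglas utilities coincide, so 17.5^α·93^(1−α) = 36^α·20^(1−α).
Taking logs: α·ln 17.5 + (1−α)·ln 93 = α·ln 36 + (1−α)·ln 20, i.e. α·-0.721318 = (1−α)·-1.536867.
With A = -0.721318 and B = -1.536867: α·A = (1−α)·B, so α = B/(A+B) = -1.536867/-2.258185 ≈ 0.681.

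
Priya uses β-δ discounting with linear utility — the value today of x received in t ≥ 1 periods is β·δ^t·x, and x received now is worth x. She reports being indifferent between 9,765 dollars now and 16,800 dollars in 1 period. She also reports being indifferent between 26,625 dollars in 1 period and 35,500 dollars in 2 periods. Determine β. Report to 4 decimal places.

Both payoffs in the second observation are in the future, so β drops out: δ^1·26625 = δ^2·35500 ⇒ δ = 26625/35500 = 0.75000.
The first indifference: 9765 = β·δ·16800, so β = 9765/(δ·16800) = 9765/(0.75000·16800) ≈ 0.7750.

β ≈ 0.7750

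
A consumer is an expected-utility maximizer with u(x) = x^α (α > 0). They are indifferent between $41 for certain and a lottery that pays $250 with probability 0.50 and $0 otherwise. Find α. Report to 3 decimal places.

α ≈ 0.383

EU(lottery) = 0.50·250^α + 0.50·0 = 0.50·250^α.
Setting u(41) equal to that: 41^α = 0.50·250^α ⇒ (41/250)^α = 0.50.
α = ln(0.50) / ln(41/250) = -0.693147/-1.807889 ≈ 0.383.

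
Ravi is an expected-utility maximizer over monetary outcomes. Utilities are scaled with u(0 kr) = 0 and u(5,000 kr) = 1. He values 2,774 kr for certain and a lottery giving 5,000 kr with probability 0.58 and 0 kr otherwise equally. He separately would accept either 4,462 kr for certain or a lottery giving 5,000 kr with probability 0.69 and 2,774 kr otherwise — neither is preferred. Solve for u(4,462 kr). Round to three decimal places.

0.870

The first gamble pins u(2,774 kr): it must equal 0.58·1 + 0.42·0 = 0.58.
Chaining: u(4,462 kr) = 0.69·1.00 + 0.31·0.58 = 0.8698.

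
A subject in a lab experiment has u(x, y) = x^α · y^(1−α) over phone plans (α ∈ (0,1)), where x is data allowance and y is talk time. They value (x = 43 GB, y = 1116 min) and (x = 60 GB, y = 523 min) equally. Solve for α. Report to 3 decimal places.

The Cobb–Douglas utilities coincide, so 43^α·1116^(1−α) = 60^α·523^(1−α).
Taking logs: α·ln 43 + (1−α)·ln 1116 = α·ln 60 + (1−α)·ln 523, i.e. α·-0.333144 = (1−α)·-0.757925.
With A = -0.333144 and B = -0.757925: α·A = (1−α)·B, so α = B/(A+B) = -0.757925/-1.091069 ≈ 0.695.

α ≈ 0.695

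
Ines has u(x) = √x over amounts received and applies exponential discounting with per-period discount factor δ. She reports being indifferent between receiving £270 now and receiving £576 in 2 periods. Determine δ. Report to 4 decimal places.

Indifference means u(270) = δ^2 · u(576), so δ^2 = u(270)/u(576).
Since u(x) = √x, δ^2 = √(270/576) = 0.68465.
Taking the square root: δ = 0.68465^(1/2) ≈ 0.8274.

δ ≈ 0.8274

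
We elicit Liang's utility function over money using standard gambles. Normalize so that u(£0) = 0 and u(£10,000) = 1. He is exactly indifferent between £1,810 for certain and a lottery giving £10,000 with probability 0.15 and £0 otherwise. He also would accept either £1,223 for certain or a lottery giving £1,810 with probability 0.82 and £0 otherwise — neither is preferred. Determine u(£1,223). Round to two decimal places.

First, u(£1,810) = 0.15·u(£10,000) + 0.85·u(£0) = 0.15.
Chaining: u(£1,223) = 0.82·0.15 + 0.18·0.00 = 0.1230.

0.12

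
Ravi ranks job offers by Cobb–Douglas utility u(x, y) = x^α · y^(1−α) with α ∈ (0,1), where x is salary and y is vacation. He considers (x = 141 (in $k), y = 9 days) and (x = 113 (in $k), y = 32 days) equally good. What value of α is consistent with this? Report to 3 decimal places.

α ≈ 0.851

The Cobb–Douglas utilities coincide, so 141^α·9^(1−α) = 113^α·32^(1−α).
Taking logs: α·ln 141 + (1−α)·ln 9 = α·ln 113 + (1−α)·ln 32, i.e. α·0.221372 = (1−α)·1.268511.
Thus α·(1.489883) = 1.268511, so α = 1.268511/1.489883 ≈ 0.851.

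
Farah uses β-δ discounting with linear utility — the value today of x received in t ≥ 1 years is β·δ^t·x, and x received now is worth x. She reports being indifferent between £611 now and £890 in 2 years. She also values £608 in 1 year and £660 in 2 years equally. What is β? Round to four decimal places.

The second indifference involves only future payoffs, so β cancels: β·δ^1·608 = β·δ^2·660, giving δ = 608/660 = 0.92121.
Now use the now-vs-future pair: 611 = β·δ^2·890 gives β = 611/(0.84863·890) ≈ 0.8090.

β ≈ 0.8090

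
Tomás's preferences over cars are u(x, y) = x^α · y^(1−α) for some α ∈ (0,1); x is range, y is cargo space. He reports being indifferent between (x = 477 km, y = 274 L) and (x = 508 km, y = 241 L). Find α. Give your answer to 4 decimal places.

α ≈ 0.6709

The Cobb–Douglas utilities coincide, so 477^α·274^(1−α) = 508^α·241^(1−α).
Taking logs: α·ln 477 + (1−α)·ln 274 = α·ln 508 + (1−α)·ln 241, i.e. α·-0.0629650 = (1−α)·-0.1283312.
Thus α·(-0.1912962) = -0.1283312, so α = -0.1283312/-0.1912962 ≈ 0.6709.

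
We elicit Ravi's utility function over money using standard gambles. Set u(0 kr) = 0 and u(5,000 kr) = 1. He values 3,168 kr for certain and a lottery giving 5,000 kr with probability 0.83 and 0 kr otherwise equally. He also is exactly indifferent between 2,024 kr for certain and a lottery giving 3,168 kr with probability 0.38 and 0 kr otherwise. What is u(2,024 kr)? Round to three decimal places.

From the first indifference, u(3,168 kr) = 0.83·u(5,000 kr) + 0.17·u(0 kr) = 0.83·1 + 0.17·0 = 0.83.
The second indifference gives u(2,024 kr) = 0.38·u(3,168 kr) + 0.62·u(0 kr) = 0.38·0.83 + 0.62·0.00 = 0.3154.

0.315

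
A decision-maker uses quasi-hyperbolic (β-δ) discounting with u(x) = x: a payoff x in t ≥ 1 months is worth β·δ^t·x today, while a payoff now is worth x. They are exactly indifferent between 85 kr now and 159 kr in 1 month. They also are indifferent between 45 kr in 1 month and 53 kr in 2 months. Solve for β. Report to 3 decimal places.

Both payoffs in the second observation are in the future, so β drops out: δ^1·45 = δ^2·53 ⇒ δ = 45/53 = 0.84906.
Now use the now-vs-future pair: 85 = β·δ·159 gives β = 85/(0.84906·159) ≈ 0.630.

β ≈ 0.630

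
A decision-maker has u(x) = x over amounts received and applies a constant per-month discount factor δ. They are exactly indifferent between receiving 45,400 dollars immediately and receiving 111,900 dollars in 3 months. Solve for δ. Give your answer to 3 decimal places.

The payoff in 3 months is discounted by δ^3, so u(45400) = δ^3·u(111900) and δ^3 = u(45400)/u(111900).
With u(x) = x: δ^3 = 45400/111900 = 0.40572.
So δ = 0.40572^(1/3) ≈ 0.740.

δ ≈ 0.740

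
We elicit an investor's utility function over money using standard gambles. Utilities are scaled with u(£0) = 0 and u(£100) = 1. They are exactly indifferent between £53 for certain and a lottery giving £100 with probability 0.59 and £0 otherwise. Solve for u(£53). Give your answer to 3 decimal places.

The indifference gives u(£53) = 0.59·u(£100) + 0.41·u(£0) = 0.59·1 + 0.41·0 = 0.59.

0.590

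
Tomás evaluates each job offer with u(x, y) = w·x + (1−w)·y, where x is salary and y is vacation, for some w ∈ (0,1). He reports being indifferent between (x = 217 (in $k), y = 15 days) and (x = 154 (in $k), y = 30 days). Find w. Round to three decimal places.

w = 0.192

Equating utilities: w·217 + (1−w)·15 = w·154 + (1−w)·30.
w·(217−154) = (1−w)·(30−15), i.e. w·63 = (1−w)·15.
So w/(1−w) = 15/63 = 0.2381, giving w = 15/(63+15) = 0.192.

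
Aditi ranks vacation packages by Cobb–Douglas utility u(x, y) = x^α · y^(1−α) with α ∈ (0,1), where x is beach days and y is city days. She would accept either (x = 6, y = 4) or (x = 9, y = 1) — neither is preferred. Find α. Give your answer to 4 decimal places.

Set the two utilities equal: 6^α·4^(1−α) = 9^α·1^(1−α).
(6/9)^α = (1/4)^(1−α); take logs: α·ln(6/9) = (1−α)·ln(1/4), i.e. α·-0.4054651 = (1−α)·-1.3862944.
With A = -0.4054651 and B = -1.3862944: α·A = (1−α)·B, so α = B/(A+B) = -1.3862944/-1.7917595 ≈ 0.7737.

α ≈ 0.7737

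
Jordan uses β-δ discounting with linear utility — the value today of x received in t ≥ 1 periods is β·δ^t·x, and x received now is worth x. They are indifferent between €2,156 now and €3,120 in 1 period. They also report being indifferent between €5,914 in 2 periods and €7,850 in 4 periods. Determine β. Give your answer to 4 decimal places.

The second indifference involves only future payoffs, so β cancels: β·δ^2·5914 = β·δ^4·7850, giving δ^2 = 5914/7850 = 0.75338, so δ = 0.86797.
Now use the now-vs-future pair: 2156 = β·δ·3120 gives β = 2156/(0.86797·3120) ≈ 0.7961.

β ≈ 0.7961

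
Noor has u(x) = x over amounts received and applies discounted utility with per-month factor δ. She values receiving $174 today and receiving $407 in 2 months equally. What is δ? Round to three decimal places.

δ ≈ 0.654

Indifference means u(174) = δ^2 · u(407), so δ^2 = u(174)/u(407).
With u(x) = x: δ^2 = 174/407 = 0.42752.
So δ = 0.42752^(1/2) ≈ 0.654.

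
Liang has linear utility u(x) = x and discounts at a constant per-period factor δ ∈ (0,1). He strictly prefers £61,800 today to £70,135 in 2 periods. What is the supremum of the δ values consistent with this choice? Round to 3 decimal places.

Under u(x) = x this choice says 61800 > δ^2·70135.
So δ^2 < 61800/70135 = 0.88116; taking the square root of both positive sides preserves the inequality.
δ < 0.88116^(1/2) = 0.939.

δ < 0.939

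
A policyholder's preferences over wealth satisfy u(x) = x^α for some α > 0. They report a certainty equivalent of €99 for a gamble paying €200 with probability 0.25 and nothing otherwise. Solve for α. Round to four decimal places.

The lottery's expected utility is 0.25·u(200) + 0.75·u(0) = 0.25·200^α (since u(0) = 0 for α > 0).
Indifference: 99^α = 0.25·200^α, so (99/200)^α = 0.25.
Taking logs: α·ln(99/200) = ln(0.25), so α = -1.3862944 / -0.7031975 ≈ 1.9714.

α ≈ 1.9714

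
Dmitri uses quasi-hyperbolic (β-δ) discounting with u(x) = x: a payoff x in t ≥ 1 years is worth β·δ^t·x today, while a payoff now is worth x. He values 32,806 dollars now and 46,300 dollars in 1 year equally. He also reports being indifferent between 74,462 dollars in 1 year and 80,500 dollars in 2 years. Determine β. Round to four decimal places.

The second indifference involves only future payoffs, so β cancels: β·δ^1·74462 = β·δ^2·80500, giving δ = 74462/80500 = 0.92499.
Substituting δ into 32806 = β·δ·46300: β = 32806/(42827.212) ≈ 0.7660.

β ≈ 0.7660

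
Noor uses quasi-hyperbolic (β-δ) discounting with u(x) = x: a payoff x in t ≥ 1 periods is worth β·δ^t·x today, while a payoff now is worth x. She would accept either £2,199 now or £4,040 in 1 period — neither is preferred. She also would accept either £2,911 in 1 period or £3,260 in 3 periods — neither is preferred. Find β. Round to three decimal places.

β ≈ 0.576

Both payoffs in the second observation are in the future, so β drops out: δ^1·2911 = δ^3·3260 ⇒ δ^2 = 2911/3260 = 0.89294, so δ = 0.94496.
Now use the now-vs-future pair: 2199 = β·δ·4040 gives β = 2199/(0.94496·4040) ≈ 0.576.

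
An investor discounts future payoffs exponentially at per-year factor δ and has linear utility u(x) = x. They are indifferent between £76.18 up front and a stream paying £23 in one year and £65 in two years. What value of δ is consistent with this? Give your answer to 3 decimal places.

Present value of the stream is 23·δ + 65·δ². Indifference gives 23δ + 65δ² = 76.18.
So 65δ² + 23δ − 76.18 = 0.
δ = (−23 + √(23² + 4·65·76.18)) / (2·65) = (−23 + √20335.80) / 130 ≈ 0.920.

δ ≈ 0.920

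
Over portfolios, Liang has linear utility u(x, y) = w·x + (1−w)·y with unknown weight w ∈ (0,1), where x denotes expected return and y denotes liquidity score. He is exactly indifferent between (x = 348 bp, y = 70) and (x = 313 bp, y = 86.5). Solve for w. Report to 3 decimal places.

w = 0.320

Indifference: w·348 + (1−w)·70 = w·313 + (1−w)·86.5.
Collecting terms: w·35 = (1−w)·16.5.
Hence w = 16.5/(35+16.5) = 16.5/51.5 = 0.320.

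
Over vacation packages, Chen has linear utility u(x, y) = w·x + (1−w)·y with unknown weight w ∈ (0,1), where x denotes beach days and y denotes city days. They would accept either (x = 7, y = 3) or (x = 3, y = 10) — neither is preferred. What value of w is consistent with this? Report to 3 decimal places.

w = 0.636

Indifference: w·7 + (1−w)·3 = w·3 + (1−w)·10.
w·(7−3) = (1−w)·(10−3), i.e. w·4 = (1−w)·7.
So w/(1−w) = 7/4 = 1.7500, giving w = 7/(4+7) = 0.636.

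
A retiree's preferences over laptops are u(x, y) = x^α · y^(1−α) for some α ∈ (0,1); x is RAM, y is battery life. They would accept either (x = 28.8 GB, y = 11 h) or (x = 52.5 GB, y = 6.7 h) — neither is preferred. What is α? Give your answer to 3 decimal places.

Indifference: 28.8^α · 11^(1−α) = 52.5^α · 6.7^(1−α).
Taking logs: α·ln 28.8 + (1−α)·ln 11 = α·ln 52.5 + (1−α)·ln 6.7, i.e. α·-0.600438 = (1−α)·-0.495788.
Thus α·(-1.096226) = -0.495788, so α = -0.495788/-1.096226 ≈ 0.452.

α ≈ 0.452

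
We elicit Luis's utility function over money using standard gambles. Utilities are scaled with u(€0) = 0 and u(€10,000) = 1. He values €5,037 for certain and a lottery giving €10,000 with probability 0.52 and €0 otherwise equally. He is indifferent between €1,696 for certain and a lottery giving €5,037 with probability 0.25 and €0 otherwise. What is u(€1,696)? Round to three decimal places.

0.130

From the first indifference, u(€5,037) = 0.52·u(€10,000) + 0.48·u(€0) = 0.52·1 + 0.48·0 = 0.52.
Chaining: u(€1,696) = 0.25·0.52 + 0.75·0.00 = 0.1300.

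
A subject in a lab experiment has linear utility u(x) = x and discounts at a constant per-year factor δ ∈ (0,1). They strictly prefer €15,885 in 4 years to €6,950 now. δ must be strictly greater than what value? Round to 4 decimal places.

δ > 0.8133

Comparing present values: 6950 < δ^4·15885.
So δ^4 > 6950/15885 = 0.43752; taking the 4th root of both positive sides preserves the inequality.
δ > 0.43752^(1/4) = 0.8133.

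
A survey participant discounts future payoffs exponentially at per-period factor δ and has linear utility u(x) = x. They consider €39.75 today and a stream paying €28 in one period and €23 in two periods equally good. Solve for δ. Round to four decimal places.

The stream is worth 28δ + 23δ² today, so 28δ + 23δ² = 39.75.
So 23δ² + 28δ − 39.75 = 0.
The positive root is δ = [−28 + √(28² + 4·23·39.75)] / (2·23) = (−28 + 66.641)/46 ≈ 0.8400.

δ ≈ 0.8400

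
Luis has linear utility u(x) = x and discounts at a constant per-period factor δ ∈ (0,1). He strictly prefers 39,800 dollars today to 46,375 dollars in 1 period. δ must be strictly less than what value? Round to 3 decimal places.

Comparing present values: 39800 > δ·46375.
So δ < 39800/46375 = 0.85822.

δ < 0.858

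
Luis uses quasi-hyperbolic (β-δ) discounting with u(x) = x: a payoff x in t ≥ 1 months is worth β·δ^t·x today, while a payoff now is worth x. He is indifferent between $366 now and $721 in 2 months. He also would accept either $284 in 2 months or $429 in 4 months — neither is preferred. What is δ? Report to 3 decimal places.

δ ≈ 0.814

The second indifference involves only future payoffs, so β cancels: β·δ^2·284 = β·δ^4·429, giving δ^2 = 284/429 = 0.66200, so δ = 0.81364.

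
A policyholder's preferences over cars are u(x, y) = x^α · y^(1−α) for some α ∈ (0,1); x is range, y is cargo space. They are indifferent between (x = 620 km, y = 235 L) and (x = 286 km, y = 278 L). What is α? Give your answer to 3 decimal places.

Indifference: 620^α · 235^(1−α) = 286^α · 278^(1−α).
(620/286)^α = (278/235)^(1−α); take logs: α·ln(620/286) = (1−α)·ln(278/235), i.e. α·0.773728 = (1−α)·0.168036.
So α/(1−α) = (0.168036)/(0.773728) = 0.217177, and α = 0.217177/1.217177 ≈ 0.178.

α ≈ 0.178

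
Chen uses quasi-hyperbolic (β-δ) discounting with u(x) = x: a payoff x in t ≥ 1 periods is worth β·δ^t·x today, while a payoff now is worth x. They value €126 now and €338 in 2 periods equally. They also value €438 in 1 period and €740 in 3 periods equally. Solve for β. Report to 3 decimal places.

β ≈ 0.630

The second indifference involves only future payoffs, so β cancels: β·δ^1·438 = β·δ^3·740, giving δ^2 = 438/740 = 0.59189, so δ = 0.76935.
Now use the now-vs-future pair: 126 = β·δ^2·338 gives β = 126/(0.59189·338) ≈ 0.630.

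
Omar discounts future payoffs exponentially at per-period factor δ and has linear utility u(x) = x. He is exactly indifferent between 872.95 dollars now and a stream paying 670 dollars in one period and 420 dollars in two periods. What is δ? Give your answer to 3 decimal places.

The stream is worth 670δ + 420δ² today, so 670δ + 420δ² = 872.95.
That is, 420δ² + 670δ − 872.95 = 0, a quadratic in δ.
By the quadratic formula (taking the positive root), δ = (−670 + √1915456.00) / 840 ≈ 0.850.

δ ≈ 0.850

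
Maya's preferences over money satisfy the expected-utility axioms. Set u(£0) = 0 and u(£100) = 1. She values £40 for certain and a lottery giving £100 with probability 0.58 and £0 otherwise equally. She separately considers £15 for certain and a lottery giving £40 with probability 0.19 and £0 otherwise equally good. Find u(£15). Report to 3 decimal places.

From the first indifference, u(£40) = 0.58·u(£100) + 0.42·u(£0) = 0.58·1 + 0.42·0 = 0.58.
The second indifference gives u(£15) = 0.19·u(£40) + 0.81·u(£0) = 0.19·0.58 + 0.81·0.00 = 0.1102.

0.110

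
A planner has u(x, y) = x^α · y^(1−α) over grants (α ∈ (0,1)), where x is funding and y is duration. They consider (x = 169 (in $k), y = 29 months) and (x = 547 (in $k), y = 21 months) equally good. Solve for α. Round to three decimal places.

Set the two utilities equal: 169^α·29^(1−α) = 547^α·21^(1−α).
Rearrange to (169/547)^α = (21/29)^(1−α) and take logs: α·-1.174550 = (1−α)·-0.322773.
So α/(1−α) = (-0.322773)/(-1.174550) = 0.274806, and α = 0.274806/1.274806 ≈ 0.216.

α ≈ 0.216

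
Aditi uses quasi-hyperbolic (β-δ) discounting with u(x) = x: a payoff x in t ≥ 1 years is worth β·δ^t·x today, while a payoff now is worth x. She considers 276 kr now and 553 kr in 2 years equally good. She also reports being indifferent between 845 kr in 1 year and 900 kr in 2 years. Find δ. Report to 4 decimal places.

δ ≈ 0.9389

From the later pair, β·δ^1·845 = β·δ^2·900; dividing through, δ = 845/900 = 0.93889.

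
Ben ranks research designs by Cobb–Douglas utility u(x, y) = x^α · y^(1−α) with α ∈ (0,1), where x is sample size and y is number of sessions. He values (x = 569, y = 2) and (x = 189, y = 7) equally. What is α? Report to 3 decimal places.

α ≈ 0.532

The Cobb–Douglas utilities coincide, so 569^α·2^(1−α) = 189^α·7^(1−α).
Taking logs: α·ln 569 + (1−α)·ln 2 = α·ln 189 + (1−α)·ln 7, i.e. α·1.102133 = (1−α)·1.252763.
Thus α·(2.354896) = 1.252763, so α = 1.252763/2.354896 ≈ 0.532.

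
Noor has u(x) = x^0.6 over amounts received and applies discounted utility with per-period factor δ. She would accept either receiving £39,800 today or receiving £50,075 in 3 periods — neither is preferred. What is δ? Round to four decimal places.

Indifference means u(39800) = δ^3 · u(50075), so δ^3 = u(39800)/u(50075).
With u(x) = x^0.6: δ^3 = 39800^0.6/50075^0.6 = (39800/50075)^0.6 = 0.87128.
Taking the cube root: δ = 0.87128^(1/3) ≈ 0.9551.

δ ≈ 0.9551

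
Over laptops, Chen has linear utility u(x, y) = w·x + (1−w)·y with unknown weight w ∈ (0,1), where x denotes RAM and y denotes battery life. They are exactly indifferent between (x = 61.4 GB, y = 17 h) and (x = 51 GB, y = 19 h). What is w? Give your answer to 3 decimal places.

w = 0.161

Indifference: w·61.4 + (1−w)·17 = w·51 + (1−w)·19.
Rearranging, 10.4·w − 2·(1−w) = 0.
Hence w = 2/(10.4+2) = 2/12.4 = 0.161.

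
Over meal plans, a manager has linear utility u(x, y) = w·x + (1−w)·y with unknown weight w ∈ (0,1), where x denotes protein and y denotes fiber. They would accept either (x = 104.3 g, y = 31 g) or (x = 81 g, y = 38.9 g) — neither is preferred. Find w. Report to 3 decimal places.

w = 0.253

Indifference: w·104.3 + (1−w)·31 = w·81 + (1−w)·38.9.
w·(104.3−81) = (1−w)·(38.9−31), i.e. w·23.3 = (1−w)·7.9.
So w/(1−w) = 7.9/23.3 = 0.3391, giving w = 7.9/(23.3+7.9) = 0.253.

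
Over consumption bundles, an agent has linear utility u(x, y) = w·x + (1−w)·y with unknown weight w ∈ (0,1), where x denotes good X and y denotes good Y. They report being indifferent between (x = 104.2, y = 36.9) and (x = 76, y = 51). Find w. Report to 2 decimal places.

u(104.2,36.9) = u(76,51) means w·104.2 + (1−w)·36.9 = w·76 + (1−w)·51.
w·(104.2−76) = (1−w)·(51−36.9), i.e. w·28.2 = (1−w)·14.1.
So w/(1−w) = 14.1/28.2 = 0.5000, giving w = 14.1/(28.2+14.1) = 0.33.

w = 0.33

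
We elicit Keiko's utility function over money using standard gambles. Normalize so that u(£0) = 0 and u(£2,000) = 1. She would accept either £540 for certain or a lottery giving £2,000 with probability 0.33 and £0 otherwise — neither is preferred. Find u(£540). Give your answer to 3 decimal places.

u(£540) equals the lottery's expected utility: 0.33·1 + 0.67·0 = 0.33.

0.330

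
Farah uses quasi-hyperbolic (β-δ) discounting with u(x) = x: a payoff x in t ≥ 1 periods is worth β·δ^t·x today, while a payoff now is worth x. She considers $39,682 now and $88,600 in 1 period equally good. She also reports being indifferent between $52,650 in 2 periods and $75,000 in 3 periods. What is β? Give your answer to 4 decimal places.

β ≈ 0.6380

The second indifference involves only future payoffs, so β cancels: β·δ^2·52650 = β·δ^3·75000, giving δ = 52650/75000 = 0.70200.
Substituting δ into 39682 = β·δ·88600: β = 39682/(62197.200) ≈ 0.6380.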